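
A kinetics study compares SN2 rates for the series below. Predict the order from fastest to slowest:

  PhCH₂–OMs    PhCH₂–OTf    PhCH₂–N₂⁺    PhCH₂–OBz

PhCH₂–N₂⁺ > PhCH₂–OTf > PhCH₂–OMs > PhCH₂–OBz

With the same alkyl group throughout, only the leaving group differentiates the rates.
Leaving-group ability tracks the stability of the departed species; conjugate-acid pKₐ is the usual yardstick (lower pKₐ → better LG).
PhCH₂–N₂⁺ loses N₂: no meaningful conjugate acid; N₂ departs as an exceptionally stable neutral molecule
PhCH₂–OTf loses OTf⁻: pKₐ(CF₃SO₃H (triflic acid)) ≈ -14
PhCH₂–OMs loses OMs⁻: pKₐ(CH₃SO₃H (MsOH)) ≈ -1.9
PhCH₂–OBz loses PhCOO⁻: pKₐ(C₆H₅COOH) ≈ 4.2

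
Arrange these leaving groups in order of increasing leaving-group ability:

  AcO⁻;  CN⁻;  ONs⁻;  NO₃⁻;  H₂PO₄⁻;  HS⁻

CN⁻ < HS⁻ < AcO⁻ < H₂PO₄⁻ < NO₃⁻ < ONs⁻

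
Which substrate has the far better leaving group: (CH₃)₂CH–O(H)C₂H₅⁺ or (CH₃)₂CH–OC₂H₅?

From (CH₃)₂CH–OC₂H₅ the departing group would be CH₃CH₂O⁻ (pKₐ(CH₃CH₂OH) ≈ 16). Strong base; alkoxides do not leave unassisted.
From (CH₃)₂CH–O(H)C₂H₅⁺ the leaving group is R'OH (pKₐ(R'OH₂⁺) ≈ -2.4). Neutral; leaves from a protonated ether (an oxonium ion, R–O(H)R'⁺).
(In practice (CH₃)₂CH–O(H)C₂H₅⁺ is made from (CH₃)₂CH–OC₂H₅ by protonation with concentrated HBr, allowing neutral ethanol, rather than ethoxide, to depart.)

(CH₃)₂CH–O(H)C₂H₅⁺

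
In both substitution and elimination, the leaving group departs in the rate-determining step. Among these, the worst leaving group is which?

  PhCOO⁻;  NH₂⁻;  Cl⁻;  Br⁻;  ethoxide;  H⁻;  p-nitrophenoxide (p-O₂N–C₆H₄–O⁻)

NH₂⁻

A good leaving group is a weak base: the lower the pKₐ of its conjugate acid, the more readily it departs.
Br⁻: pKₐ(HBr) ≈ -9
Cl⁻: pKₐ(HCl) ≈ -7
PhCOO⁻: pKₐ(C₆H₅COOH) ≈ 4.2
p-nitrophenoxide (p-O₂N–C₆H₄–O⁻): pKₐ(p-nitrophenol) ≈ 7.2
ethoxide: pKₐ(CH₃CH₂OH) ≈ 16
H⁻: pKₐ(H₂) ≈ 36
NH₂⁻: pKₐ(NH₃) ≈ 38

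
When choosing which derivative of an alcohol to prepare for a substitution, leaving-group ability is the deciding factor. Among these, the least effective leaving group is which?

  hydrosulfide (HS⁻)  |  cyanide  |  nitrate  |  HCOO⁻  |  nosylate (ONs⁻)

cyanide

Leaving-group ability tracks the stability of the departed species; conjugate-acid pKₐ is the usual yardstick (lower pKₐ → better LG).
nosylate (ONs⁻): pKₐ(p-O₂NC₆H₄SO₃H) ≈ -3.5
nitrate: pKₐ(HNO₃) ≈ -1.3
HCOO⁻: pKₐ(HCOOH) ≈ 3.8
hydrosulfide (HS⁻): pKₐ(H₂S) ≈ 7
cyanide: pKₐ(HCN) ≈ 9.2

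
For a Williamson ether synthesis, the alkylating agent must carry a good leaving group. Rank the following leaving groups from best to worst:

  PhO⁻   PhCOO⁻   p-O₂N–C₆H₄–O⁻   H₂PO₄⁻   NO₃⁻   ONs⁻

ONs⁻ > NO₃⁻ > H₂PO₄⁻ > PhCOO⁻ > p-O₂N–C₆H₄–O⁻ > PhO⁻

Leaving-group ability tracks the stability of the departed species; conjugate-acid pKₐ is the usual yardstick (lower pKₐ → better LG).
ONs⁻: pKₐ(p-O₂NC₆H₄SO₃H) ≈ -3.5
NO₃⁻: pKₐ(HNO₃) ≈ -1.3
H₂PO₄⁻: pKₐ(H₃PO₄) ≈ 2.1 — moderate base; biological leaving group after further activation
PhCOO⁻: pKₐ(C₆H₅COOH) ≈ 4.2 — aryl carboxylate
p-O₂N–C₆H₄–O⁻: pKₐ(p-nitrophenol) ≈ 7.2 — nitro group delocalises the charge; the classic chromogenic LG
PhO⁻: pKₐ(C₆H₅OH (phenol)) ≈ 10 — resonance into the ring helps, but still a poor LG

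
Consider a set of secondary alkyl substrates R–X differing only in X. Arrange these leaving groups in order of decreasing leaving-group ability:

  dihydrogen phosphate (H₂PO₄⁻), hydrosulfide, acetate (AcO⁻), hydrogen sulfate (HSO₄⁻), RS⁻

A good leaving group is a weak base: the lower the pKₐ of its conjugate acid, the more readily it departs.
hydrogen sulfate (HSO₄⁻): pKₐ(H₂SO₄) ≈ -3
dihydrogen phosphate (H₂PO₄⁻): pKₐ(H₃PO₄) ≈ 2.1 — moderate base; biological leaving group after further activation
acetate (AcO⁻): pKₐ(CH₃COOH) ≈ 4.8
hydrosulfide: pKₐ(H₂S) ≈ 7 — larger and more polarisable than the oxygen analogue
RS⁻: pKₐ(RSH (a thiol)) ≈ 10.5

hydrogen sulfate (HSO₄⁻) > dihydrogen phosphate (H₂PO₄⁻) > acetate (AcO⁻) > hydrosulfide > RS⁻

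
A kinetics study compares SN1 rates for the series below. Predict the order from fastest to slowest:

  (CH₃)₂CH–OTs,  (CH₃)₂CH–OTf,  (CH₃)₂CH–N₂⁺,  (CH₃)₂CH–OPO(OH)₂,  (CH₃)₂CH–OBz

(CH₃)₂CH–N₂⁺ > (CH₃)₂CH–OTf > (CH₃)₂CH–OTs > (CH₃)₂CH–OPO(OH)₂ > (CH₃)₂CH–OBz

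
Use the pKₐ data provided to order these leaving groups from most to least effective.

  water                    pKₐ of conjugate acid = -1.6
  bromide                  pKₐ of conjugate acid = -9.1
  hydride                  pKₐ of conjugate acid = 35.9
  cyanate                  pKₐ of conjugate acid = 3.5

Lower conjugate-acid pKₐ ⇒ weaker base ⇒ better leaving group.
Sorting by the given values: bromide (-9.1), water (-1.6), cyanate (3.5), hydride (35.9).

bromide > water > cyanate > hydride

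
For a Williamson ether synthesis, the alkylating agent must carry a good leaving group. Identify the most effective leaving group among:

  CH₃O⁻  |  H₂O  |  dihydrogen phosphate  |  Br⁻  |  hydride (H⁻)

Rank by basicity of the departing species: weakest base leaves most easily.
Br⁻: pKₐ(HBr) ≈ -9
H₂O: pKₐ(H₃O⁺) ≈ -1.7
dihydrogen phosphate: pKₐ(H₃PO₄) ≈ 2.1
CH₃O⁻: pKₐ(CH₃OH) ≈ 15.5
hydride (H⁻): pKₐ(H₂) ≈ 36

Br⁻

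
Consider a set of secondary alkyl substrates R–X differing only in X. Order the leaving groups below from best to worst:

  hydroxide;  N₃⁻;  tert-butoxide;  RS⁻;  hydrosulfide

A good leaving group is a weak base: the lower the pKₐ of its conjugate acid, the more readily it departs.
N₃⁻: pKₐ(HN₃) ≈ 4.7
hydrosulfide: pKₐ(H₂S) ≈ 7
RS⁻: pKₐ(RSH (a thiol)) ≈ 10.5
hydroxide: pKₐ(H₂O) ≈ 15.7
tert-butoxide: pKₐ(t-BuOH) ≈ 18

N₃⁻ > hydrosulfide > RS⁻ > hydroxide > tert-butoxide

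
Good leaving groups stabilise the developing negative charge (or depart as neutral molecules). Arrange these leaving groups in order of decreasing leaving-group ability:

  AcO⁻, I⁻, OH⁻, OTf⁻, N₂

A good leaving group is a weak base: the lower the pKₐ of its conjugate acid, the more readily it departs.
N₂: no meaningful conjugate acid; N₂ departs as an exceptionally stable neutral molecule
OTf⁻: pKₐ(CF₃SO₃H (triflic acid)) ≈ -14
I⁻: pKₐ(HI) ≈ -10 — large, highly polarisable; very weak base
AcO⁻: pKₐ(CH₃COOH) ≈ 4.8 — resonance-stabilised but still a weak base
OH⁻: pKₐ(H₂O) ≈ 15.7

N₂ > OTf⁻ > I⁻ > AcO⁻ > OH⁻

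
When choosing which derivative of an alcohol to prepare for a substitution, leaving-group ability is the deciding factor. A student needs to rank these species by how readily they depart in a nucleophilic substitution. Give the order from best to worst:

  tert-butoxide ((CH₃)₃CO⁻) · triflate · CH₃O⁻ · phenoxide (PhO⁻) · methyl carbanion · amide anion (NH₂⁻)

triflate > phenoxide (PhO⁻) > CH₃O⁻ > tert-butoxide ((CH₃)₃CO⁻) > amide anion (NH₂⁻) > methyl carbanion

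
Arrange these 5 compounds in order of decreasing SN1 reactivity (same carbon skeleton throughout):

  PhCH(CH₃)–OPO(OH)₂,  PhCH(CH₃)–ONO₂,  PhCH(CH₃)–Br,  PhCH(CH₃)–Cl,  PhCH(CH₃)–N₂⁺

PhCH(CH₃)–N₂⁺ > PhCH(CH₃)–Br > PhCH(CH₃)–Cl > PhCH(CH₃)–ONO₂ > PhCH(CH₃)–OPO(OH)₂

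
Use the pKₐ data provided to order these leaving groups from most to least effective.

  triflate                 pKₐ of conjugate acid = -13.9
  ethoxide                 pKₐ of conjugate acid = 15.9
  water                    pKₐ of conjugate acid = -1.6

Lower conjugate-acid pKₐ ⇒ weaker base ⇒ better leaving group.
Sorting by the given values: triflate (-13.9), water (-1.6), ethoxide (15.9).

triflate > water > ethoxide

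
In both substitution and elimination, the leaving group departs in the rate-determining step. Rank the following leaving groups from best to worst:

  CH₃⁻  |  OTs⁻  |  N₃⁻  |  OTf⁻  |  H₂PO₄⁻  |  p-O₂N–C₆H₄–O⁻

OTf⁻: pKₐ(CF₃SO₃H (triflic acid)) ≈ -14
OTs⁻: pKₐ(p-CH₃C₆H₄SO₃H (TsOH)) ≈ -2.8
H₂PO₄⁻: pKₐ(H₃PO₄) ≈ 2.1
N₃⁻: pKₐ(HN₃) ≈ 4.7
p-O₂N–C₆H₄–O⁻: pKₐ(p-nitrophenol) ≈ 7.2
CH₃⁻: pKₐ(CH₄) ≈ 48

OTf⁻ > OTs⁻ > H₂PO₄⁻ > N₃⁻ > p-O₂N–C₆H₄–O⁻ > CH₃⁻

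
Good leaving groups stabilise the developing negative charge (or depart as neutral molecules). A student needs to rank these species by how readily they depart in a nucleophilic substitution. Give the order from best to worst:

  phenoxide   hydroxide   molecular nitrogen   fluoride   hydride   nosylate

molecular nitrogen > nosylate > fluoride > phenoxide > hydroxide > hydride

The more stable X⁻ (or X) is on its own — i.e. the weaker a base it is — the better a leaving group it makes.
molecular nitrogen: no meaningful conjugate acid; N₂ departs as an exceptionally stable neutral molecule
nosylate: pKₐ(p-O₂NC₆H₄SO₃H) ≈ -3.5
fluoride: pKₐ(HF) ≈ 3.2
phenoxide: pKₐ(C₆H₅OH (phenol)) ≈ 10
hydroxide: pKₐ(H₂O) ≈ 15.7
hydride: pKₐ(H₂) ≈ 36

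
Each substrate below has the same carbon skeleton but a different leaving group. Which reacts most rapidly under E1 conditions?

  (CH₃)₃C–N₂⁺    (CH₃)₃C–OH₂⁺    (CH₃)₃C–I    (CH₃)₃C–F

(CH₃)₃C–N₂⁺

With the same alkyl group throughout, only the leaving group differentiates the rates.
The more stable X⁻ (or X) is on its own — i.e. the weaker a base it is — the better a leaving group it makes.
(CH₃)₃C–N₂⁺ loses N₂: no meaningful conjugate acid; N₂ departs as an exceptionally stable neutral molecule
(CH₃)₃C–I loses I⁻: pKₐ(HI) ≈ -10
(CH₃)₃C–OH₂⁺ loses H₂O: pKₐ(H₃O⁺) ≈ -1.7
(CH₃)₃C–F loses F⁻: pKₐ(HF) ≈ 3.2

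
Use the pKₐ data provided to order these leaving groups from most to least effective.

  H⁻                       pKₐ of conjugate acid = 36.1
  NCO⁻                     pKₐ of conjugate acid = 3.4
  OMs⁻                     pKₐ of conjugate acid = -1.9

Lower conjugate-acid pKₐ ⇒ weaker base ⇒ better leaving group.
Sorting by the given values: OMs⁻ (-1.9), NCO⁻ (3.4), H⁻ (36.1).

OMs⁻ > NCO⁻ > H⁻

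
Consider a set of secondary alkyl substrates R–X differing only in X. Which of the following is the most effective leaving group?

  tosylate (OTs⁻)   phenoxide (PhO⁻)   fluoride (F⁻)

Leaving-group ability tracks the stability of the departed species; conjugate-acid pKₐ is the usual yardstick (lower pKₐ → better LG).
tosylate (OTs⁻): pKₐ(p-CH₃C₆H₄SO₃H (TsOH)) ≈ -2.8
fluoride (F⁻): pKₐ(HF) ≈ 3.2
phenoxide (PhO⁻): pKₐ(C₆H₅OH (phenol)) ≈ 10

tosylate (OTs⁻)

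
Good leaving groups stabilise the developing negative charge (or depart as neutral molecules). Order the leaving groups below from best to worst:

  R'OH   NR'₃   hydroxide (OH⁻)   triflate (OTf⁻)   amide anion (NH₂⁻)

triflate (OTf⁻): pKₐ(CF₃SO₃H (triflic acid)) ≈ -14
R'OH: pKₐ(R'OH₂⁺) ≈ -2.4
NR'₃: pKₐ(R'₃NH⁺) ≈ 10.7
hydroxide (OH⁻): pKₐ(H₂O) ≈ 15.7
amide anion (NH₂⁻): pKₐ(NH₃) ≈ 38

triflate (OTf⁻) > R'OH > NR'₃ > hydroxide (OH⁻) > amide anion (NH₂⁻)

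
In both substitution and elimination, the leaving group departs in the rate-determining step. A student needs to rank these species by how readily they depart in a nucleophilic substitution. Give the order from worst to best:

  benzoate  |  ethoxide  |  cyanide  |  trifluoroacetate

ethoxide < cyanide < benzoate < trifluoroacetate

Rank by basicity of the departing species: weakest base leaves most easily.
trifluoroacetate: pKₐ(CF₃COOH) ≈ 0.2 — strongly electron-withdrawing CF₃ stabilises the carboxylate
benzoate: pKₐ(C₆H₅COOH) ≈ 4.2 — aryl carboxylate
cyanide: pKₐ(HCN) ≈ 9.2
ethoxide: pKₐ(CH₃CH₂OH) ≈ 16 — strong base; alkoxides do not leave unassisted
Reversing gives the worst-to-best order requested.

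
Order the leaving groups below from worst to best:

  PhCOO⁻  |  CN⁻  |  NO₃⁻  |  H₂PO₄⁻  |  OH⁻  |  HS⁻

OH⁻ < CN⁻ < HS⁻ < PhCOO⁻ < H₂PO₄⁻ < NO₃⁻

Leaving-group ability tracks the stability of the departed species; conjugate-acid pKₐ is the usual yardstick (lower pKₐ → better LG).
NO₃⁻: pKₐ(HNO₃) ≈ -1.3
H₂PO₄⁻: pKₐ(H₃PO₄) ≈ 2.1 — moderate base; biological leaving group after further activation
PhCOO⁻: pKₐ(C₆H₅COOH) ≈ 4.2
HS⁻: pKₐ(H₂S) ≈ 7
CN⁻: pKₐ(HCN) ≈ 9.2 — sp carbon stabilises the charge somewhat, but still a poor LG
OH⁻: pKₐ(H₂O) ≈ 15.7 — strong base; essentially never leaves without prior activation
Reversing gives the worst-to-best order requested.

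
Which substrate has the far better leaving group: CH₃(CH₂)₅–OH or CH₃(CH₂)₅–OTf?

CH₃(CH₂)₅–OTf

From CH₃(CH₂)₅–OH the departing group would be OH⁻ (pKₐ(H₂O) ≈ 15.7). Strong base; essentially never leaves without prior activation.
From CH₃(CH₂)₅–OTf the leaving group is OTf⁻ (pKₐ(CF₃SO₃H (triflic acid)) ≈ -14). Charge spread over three oxygens and a CF₃ group; the premier leaving group in synthesis.
(In practice CH₃(CH₂)₅–OTf is made from CH₃(CH₂)₅–OH by treatment with Tf₂O / 2,6-lutidine, converting the hydroxyl into a triflate.)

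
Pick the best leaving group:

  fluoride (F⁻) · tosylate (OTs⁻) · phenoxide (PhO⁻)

A good leaving group is a weak base: the lower the pKₐ of its conjugate acid, the more readily it departs.
tosylate (OTs⁻): pKₐ(p-CH₃C₆H₄SO₃H (TsOH)) ≈ -2.8
fluoride (F⁻): pKₐ(HF) ≈ 3.2
phenoxide (PhO⁻): pKₐ(C₆H₅OH (phenol)) ≈ 10

tosylate (OTs⁻)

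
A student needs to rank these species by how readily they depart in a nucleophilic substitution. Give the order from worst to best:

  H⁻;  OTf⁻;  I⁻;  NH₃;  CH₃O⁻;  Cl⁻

H⁻ < CH₃O⁻ < NH₃ < Cl⁻ < I⁻ < OTf⁻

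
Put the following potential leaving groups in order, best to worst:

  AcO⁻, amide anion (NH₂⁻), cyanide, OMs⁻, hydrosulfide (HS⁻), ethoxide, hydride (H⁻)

OMs⁻ > AcO⁻ > hydrosulfide (HS⁻) > cyanide > ethoxide > hydride (H⁻) > amide anion (NH₂⁻)

OMs⁻: pKₐ(CH₃SO₃H (MsOH)) ≈ -1.9 — resonance-delocalised alkanesulfonate
AcO⁻: pKₐ(CH₃COOH) ≈ 4.8 — resonance-stabilised but still a weak base
hydrosulfide (HS⁻): pKₐ(H₂S) ≈ 7
cyanide: pKₐ(HCN) ≈ 9.2 — sp carbon stabilises the charge somewhat, but still a poor LG
ethoxide: pKₐ(CH₃CH₂OH) ≈ 16 — strong base; alkoxides do not leave unassisted
hydride (H⁻): pKₐ(H₂) ≈ 36
amide anion (NH₂⁻): pKₐ(NH₃) ≈ 38 — extremely strong base; never a leaving group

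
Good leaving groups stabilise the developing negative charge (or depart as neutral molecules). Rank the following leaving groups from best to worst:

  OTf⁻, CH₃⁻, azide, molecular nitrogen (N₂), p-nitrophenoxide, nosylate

molecular nitrogen (N₂) > OTf⁻ > nosylate > azide > p-nitrophenoxide > CH₃⁻

Rank by basicity of the departing species: weakest base leaves most easily.
molecular nitrogen (N₂): no meaningful conjugate acid; N₂ departs as an exceptionally stable neutral molecule
OTf⁻: pKₐ(CF₃SO₃H (triflic acid)) ≈ -14 — charge spread over three oxygens and a CF₃ group; the premier leaving group in synthesis
nosylate: pKₐ(p-O₂NC₆H₄SO₃H) ≈ -3.5
azide: pKₐ(HN₃) ≈ 4.7
p-nitrophenoxide: pKₐ(p-nitrophenol) ≈ 7.2 — nitro group delocalises the charge; the classic chromogenic LG
CH₃⁻: pKₐ(CH₄) ≈ 48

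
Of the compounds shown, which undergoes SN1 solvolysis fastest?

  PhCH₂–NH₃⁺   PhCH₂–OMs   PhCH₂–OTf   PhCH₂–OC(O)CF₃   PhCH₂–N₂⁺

PhCH₂–N₂⁺

With the same alkyl group throughout, only the leaving group differentiates the rates.
A good leaving group is a weak base: the lower the pKₐ of its conjugate acid, the more readily it departs.
PhCH₂–N₂⁺ loses N₂: no meaningful conjugate acid; N₂ departs as an exceptionally stable neutral molecule
PhCH₂–OTf loses OTf⁻: pKₐ(CF₃SO₃H (triflic acid)) ≈ -14
PhCH₂–OMs loses OMs⁻: pKₐ(CH₃SO₃H (MsOH)) ≈ -1.9
PhCH₂–OC(O)CF₃ loses CF₃COO⁻: pKₐ(CF₃COOH) ≈ 0.2
PhCH₂–NH₃⁺ loses NH₃: pKₐ(NH₄⁺) ≈ 9.2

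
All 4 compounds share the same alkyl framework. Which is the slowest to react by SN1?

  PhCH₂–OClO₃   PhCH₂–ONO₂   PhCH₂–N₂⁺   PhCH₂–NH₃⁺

The skeletons are identical, so relative rate is governed entirely by leaving-group ability.
The more stable X⁻ (or X) is on its own — i.e. the weaker a base it is — the better a leaving group it makes.
PhCH₂–N₂⁺ loses N₂: no meaningful conjugate acid; N₂ departs as an exceptionally stable neutral molecule
PhCH₂–OClO₃ loses ClO₄⁻: pKₐ(HClO₄) ≈ -10
PhCH₂–ONO₂ loses NO₃⁻: pKₐ(HNO₃) ≈ -1.3
PhCH₂–NH₃⁺ loses NH₃: pKₐ(NH₄⁺) ≈ 9.2

PhCH₂–NH₃⁺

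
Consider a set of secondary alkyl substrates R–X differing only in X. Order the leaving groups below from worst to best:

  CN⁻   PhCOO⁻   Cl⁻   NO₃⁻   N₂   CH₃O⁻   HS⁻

CH₃O⁻ < CN⁻ < HS⁻ < PhCOO⁻ < NO₃⁻ < Cl⁻ < N₂

Rank by basicity of the departing species: weakest base leaves most easily.
N₂: no meaningful conjugate acid; N₂ departs as an exceptionally stable neutral molecule
Cl⁻: pKₐ(HCl) ≈ -7
NO₃⁻: pKₐ(HNO₃) ≈ -1.3
PhCOO⁻: pKₐ(C₆H₅COOH) ≈ 4.2 — aryl carboxylate
HS⁻: pKₐ(H₂S) ≈ 7 — larger and more polarisable than the oxygen analogue
CN⁻: pKₐ(HCN) ≈ 9.2
CH₃O⁻: pKₐ(CH₃OH) ≈ 15.5
The question asks for worst first, so the sequence is read in increasing leaving-group ability.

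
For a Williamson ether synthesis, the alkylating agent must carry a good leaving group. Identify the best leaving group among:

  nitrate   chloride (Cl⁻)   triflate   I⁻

triflate

The more stable X⁻ (or X) is on its own — i.e. the weaker a base it is — the better a leaving group it makes.
triflate: pKₐ(CF₃SO₃H (triflic acid)) ≈ -14
I⁻: pKₐ(HI) ≈ -10
chloride (Cl⁻): pKₐ(HCl) ≈ -7
nitrate: pKₐ(HNO₃) ≈ -1.3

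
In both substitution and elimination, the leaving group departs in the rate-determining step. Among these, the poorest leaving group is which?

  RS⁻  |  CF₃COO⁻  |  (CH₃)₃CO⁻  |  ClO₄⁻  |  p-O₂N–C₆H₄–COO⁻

A good leaving group is a weak base: the lower the pKₐ of its conjugate acid, the more readily it departs.
ClO₄⁻: pKₐ(HClO₄) ≈ -10
CF₃COO⁻: pKₐ(CF₃COOH) ≈ 0.2
p-O₂N–C₆H₄–COO⁻: pKₐ(p-nitrobenzoic acid) ≈ 3.4
RS⁻: pKₐ(RSH (a thiol)) ≈ 10.5
(CH₃)₃CO⁻: pKₐ(t-BuOH) ≈ 18

(CH₃)₃CO⁻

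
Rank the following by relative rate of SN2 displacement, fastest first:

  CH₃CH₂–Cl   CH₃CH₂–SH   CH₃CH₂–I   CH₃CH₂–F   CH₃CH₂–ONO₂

CH₃CH₂–I > CH₃CH₂–Cl > CH₃CH₂–ONO₂ > CH₃CH₂–F > CH₃CH₂–SH

Identical carbon frameworks mean the comparison reduces to leaving-group quality.
A good leaving group is a weak base: the lower the pKₐ of its conjugate acid, the more readily it departs.
CH₃CH₂–I loses I⁻: pKₐ(HI) ≈ -10
CH₃CH₂–Cl loses Cl⁻: pKₐ(HCl) ≈ -7
CH₃CH₂–ONO₂ loses NO₃⁻: pKₐ(HNO₃) ≈ -1.3
CH₃CH₂–F loses F⁻: pKₐ(HF) ≈ 3.2
CH₃CH₂–SH loses HS⁻: pKₐ(H₂S) ≈ 7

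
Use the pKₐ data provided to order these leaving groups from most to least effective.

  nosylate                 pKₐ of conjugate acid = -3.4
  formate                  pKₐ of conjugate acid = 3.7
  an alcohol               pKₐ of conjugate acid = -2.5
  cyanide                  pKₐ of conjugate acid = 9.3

Lower conjugate-acid pKₐ ⇒ weaker base ⇒ better leaving group.
Sorting by the given values: nosylate (-3.4), an alcohol (-2.5), formate (3.7), cyanide (9.3).

nosylate > an alcohol > formate > cyanide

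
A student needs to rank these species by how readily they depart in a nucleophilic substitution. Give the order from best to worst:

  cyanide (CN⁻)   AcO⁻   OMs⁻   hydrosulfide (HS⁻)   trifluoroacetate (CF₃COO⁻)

A good leaving group is a weak base: the lower the pKₐ of its conjugate acid, the more readily it departs.
OMs⁻: pKₐ(CH₃SO₃H (MsOH)) ≈ -1.9
trifluoroacetate (CF₃COO⁻): pKₐ(CF₃COOH) ≈ 0.2
AcO⁻: pKₐ(CH₃COOH) ≈ 4.8
hydrosulfide (HS⁻): pKₐ(H₂S) ≈ 7
cyanide (CN⁻): pKₐ(HCN) ≈ 9.2

OMs⁻ > trifluoroacetate (CF₃COO⁻) > AcO⁻ > hydrosulfide (HS⁻) > cyanide (CN⁻)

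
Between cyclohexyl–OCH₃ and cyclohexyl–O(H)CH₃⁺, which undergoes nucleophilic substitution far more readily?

From cyclohexyl–OCH₃ the departing group would be CH₃O⁻ (pKₐ(CH₃OH) ≈ 15.5). Strong base; alkoxides do not leave unassisted.
From cyclohexyl–O(H)CH₃⁺ the leaving group is R'OH (pKₐ(R'OH₂⁺) ≈ -2.4). Neutral; leaves from a protonated ether (an oxonium ion, R–O(H)R'⁺).
(In practice cyclohexyl–O(H)CH₃⁺ is made from cyclohexyl–OCH₃ by protonation with concentrated HI, allowing neutral methanol, rather than methoxide, to depart.)

cyclohexyl–O(H)CH₃⁺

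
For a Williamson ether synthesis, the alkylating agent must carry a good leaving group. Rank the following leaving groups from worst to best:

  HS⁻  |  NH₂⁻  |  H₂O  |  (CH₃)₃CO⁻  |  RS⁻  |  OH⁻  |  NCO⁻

Leaving-group ability tracks the stability of the departed species; conjugate-acid pKₐ is the usual yardstick (lower pKₐ → better LG).
H₂O: pKₐ(H₃O⁺) ≈ -1.7
NCO⁻: pKₐ(HOCN) ≈ 3.5
HS⁻: pKₐ(H₂S) ≈ 7
RS⁻: pKₐ(RSH (a thiol)) ≈ 10.5
OH⁻: pKₐ(H₂O) ≈ 15.7
(CH₃)₃CO⁻: pKₐ(t-BuOH) ≈ 18
NH₂⁻: pKₐ(NH₃) ≈ 38
Listed from poorest to best leaving group as asked.

NH₂⁻ < (CH₃)₃CO⁻ < OH⁻ < RS⁻ < HS⁻ < NCO⁻ < H₂O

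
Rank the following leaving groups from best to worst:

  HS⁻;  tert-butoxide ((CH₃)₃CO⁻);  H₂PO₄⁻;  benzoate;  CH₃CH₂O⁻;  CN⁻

H₂PO₄⁻: pKₐ(H₃PO₄) ≈ 2.1
benzoate: pKₐ(C₆H₅COOH) ≈ 4.2
HS⁻: pKₐ(H₂S) ≈ 7
CN⁻: pKₐ(HCN) ≈ 9.2
CH₃CH₂O⁻: pKₐ(CH₃CH₂OH) ≈ 16
tert-butoxide ((CH₃)₃CO⁻): pKₐ(t-BuOH) ≈ 18

H₂PO₄⁻ > benzoate > HS⁻ > CN⁻ > CH₃CH₂O⁻ > tert-butoxide ((CH₃)₃CO⁻)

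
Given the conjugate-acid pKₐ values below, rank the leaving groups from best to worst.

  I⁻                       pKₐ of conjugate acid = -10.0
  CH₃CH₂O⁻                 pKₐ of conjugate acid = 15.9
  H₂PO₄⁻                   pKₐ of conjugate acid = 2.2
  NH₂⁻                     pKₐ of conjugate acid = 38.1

Lower conjugate-acid pKₐ ⇒ weaker base ⇒ better leaving group.
Sorting by the given values: I⁻ (-10.0), H₂PO₄⁻ (2.2), CH₃CH₂O⁻ (15.9), NH₂⁻ (38.1).

I⁻ > H₂PO₄⁻ > CH₃CH₂O⁻ > NH₂⁻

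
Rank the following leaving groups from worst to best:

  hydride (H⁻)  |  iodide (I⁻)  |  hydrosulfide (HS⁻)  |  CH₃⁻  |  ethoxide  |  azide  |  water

CH₃⁻ < hydride (H⁻) < ethoxide < hydrosulfide (HS⁻) < azide < water < iodide (I⁻)

Rank by basicity of the departing species: weakest base leaves most easily.
iodide (I⁻): pKₐ(HI) ≈ -10
water: pKₐ(H₃O⁺) ≈ -1.7 — neutral; leaves from a protonated alcohol (R–OH₂⁺)
azide: pKₐ(HN₃) ≈ 4.7 — linear, resonance-stabilised
hydrosulfide (HS⁻): pKₐ(H₂S) ≈ 7
ethoxide: pKₐ(CH₃CH₂OH) ≈ 16
hydride (H⁻): pKₐ(H₂) ≈ 36 — extremely strong base; leaves only in special hydride-transfer contexts
CH₃⁻: pKₐ(CH₄) ≈ 48
Listed from poorest to best leaving group as asked.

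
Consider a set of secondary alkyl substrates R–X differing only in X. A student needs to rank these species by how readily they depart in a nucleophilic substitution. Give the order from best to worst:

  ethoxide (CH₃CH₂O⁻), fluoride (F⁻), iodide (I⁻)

The more stable X⁻ (or X) is on its own — i.e. the weaker a base it is — the better a leaving group it makes.
iodide (I⁻): pKₐ(HI) ≈ -10
fluoride (F⁻): pKₐ(HF) ≈ 3.2
ethoxide (CH₃CH₂O⁻): pKₐ(CH₃CH₂OH) ≈ 16

iodide (I⁻) > fluoride (F⁻) > ethoxide (CH₃CH₂O⁻)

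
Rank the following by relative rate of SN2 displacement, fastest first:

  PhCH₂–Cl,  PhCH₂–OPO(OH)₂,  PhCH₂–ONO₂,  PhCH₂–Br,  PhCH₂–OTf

PhCH₂–OTf > PhCH₂–Br > PhCH₂–Cl > PhCH₂–ONO₂ > PhCH₂–OPO(OH)₂

Same R in every case — rank the leaving groups.
Leaving-group ability tracks the stability of the departed species; conjugate-acid pKₐ is the usual yardstick (lower pKₐ → better LG).
PhCH₂–OTf loses OTf⁻: pKₐ(CF₃SO₃H (triflic acid)) ≈ -14
PhCH₂–Br loses Br⁻: pKₐ(HBr) ≈ -9
PhCH₂–Cl loses Cl⁻: pKₐ(HCl) ≈ -7
PhCH₂–ONO₂ loses NO₃⁻: pKₐ(HNO₃) ≈ -1.3
PhCH₂–OPO(OH)₂ loses H₂PO₄⁻: pKₐ(H₃PO₄) ≈ 2.1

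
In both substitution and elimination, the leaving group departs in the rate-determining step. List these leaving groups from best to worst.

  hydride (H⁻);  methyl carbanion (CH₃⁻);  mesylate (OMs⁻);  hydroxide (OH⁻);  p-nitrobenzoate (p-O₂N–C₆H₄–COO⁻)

The more stable X⁻ (or X) is on its own — i.e. the weaker a base it is — the better a leaving group it makes.
mesylate (OMs⁻): pKₐ(CH₃SO₃H (MsOH)) ≈ -1.9
p-nitrobenzoate (p-O₂N–C₆H₄–COO⁻): pKₐ(p-nitrobenzoic acid) ≈ 3.4
hydroxide (OH⁻): pKₐ(H₂O) ≈ 15.7 — strong base; essentially never leaves without prior activation
hydride (H⁻): pKₐ(H₂) ≈ 36 — extremely strong base; leaves only in special hydride-transfer contexts
methyl carbanion (CH₃⁻): pKₐ(CH₄) ≈ 48

mesylate (OMs⁻) > p-nitrobenzoate (p-O₂N–C₆H₄–COO⁻) > hydroxide (OH⁻) > hydride (H⁻) > methyl carbanion (CH₃⁻)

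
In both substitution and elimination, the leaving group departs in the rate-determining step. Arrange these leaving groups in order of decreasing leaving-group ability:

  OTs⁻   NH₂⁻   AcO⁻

OTs⁻ > AcO⁻ > NH₂⁻

The more stable X⁻ (or X) is on its own — i.e. the weaker a base it is — the better a leaving group it makes.
OTs⁻: pKₐ(p-CH₃C₆H₄SO₃H (TsOH)) ≈ -2.8 — resonance-delocalised arenesulfonate
AcO⁻: pKₐ(CH₃COOH) ≈ 4.8 — resonance-stabilised but still a weak base
NH₂⁻: pKₐ(NH₃) ≈ 38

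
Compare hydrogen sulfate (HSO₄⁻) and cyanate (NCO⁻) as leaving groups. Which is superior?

hydrogen sulfate (HSO₄⁻)

hydrogen sulfate (HSO₄⁻) is the better leaving group.
pKₐ(H₂SO₄) ≈ -3 versus pKₐ(HOCN) ≈ 3.5: hydrogen sulfate (HSO₄⁻) is the much weaker base.
Conjugate base of a strong mineral acid.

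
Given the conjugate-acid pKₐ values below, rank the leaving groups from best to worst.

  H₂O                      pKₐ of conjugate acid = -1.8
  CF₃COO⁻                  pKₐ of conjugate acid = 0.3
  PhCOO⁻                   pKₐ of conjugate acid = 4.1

Lower conjugate-acid pKₐ ⇒ weaker base ⇒ better leaving group.
Sorting by the given values: H₂O (-1.8), CF₃COO⁻ (0.3), PhCOO⁻ (4.1).

H₂O > CF₃COO⁻ > PhCOO⁻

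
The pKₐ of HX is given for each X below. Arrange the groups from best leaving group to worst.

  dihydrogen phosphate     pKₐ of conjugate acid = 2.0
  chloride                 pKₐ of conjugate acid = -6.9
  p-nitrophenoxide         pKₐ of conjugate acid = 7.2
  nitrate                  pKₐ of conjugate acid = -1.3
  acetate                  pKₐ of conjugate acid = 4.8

Lower conjugate-acid pKₐ ⇒ weaker base ⇒ better leaving group.
Sorting by the given values: chloride (-6.9), nitrate (-1.3), dihydrogen phosphate (2.0), acetate (4.8), p-nitrophenoxide (7.2).

chloride > nitrate > dihydrogen phosphate > acetate > p-nitrophenoxide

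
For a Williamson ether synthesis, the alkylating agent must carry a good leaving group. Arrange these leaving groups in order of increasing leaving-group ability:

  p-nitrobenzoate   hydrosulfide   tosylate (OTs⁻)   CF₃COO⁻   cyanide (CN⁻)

cyanide (CN⁻) < hydrosulfide < p-nitrobenzoate < CF₃COO⁻ < tosylate (OTs⁻)

The more stable X⁻ (or X) is on its own — i.e. the weaker a base it is — the better a leaving group it makes.
tosylate (OTs⁻): pKₐ(p-CH₃C₆H₄SO₃H (TsOH)) ≈ -2.8 — resonance-delocalised arenesulfonate
CF₃COO⁻: pKₐ(CF₃COOH) ≈ 0.2 — strongly electron-withdrawing CF₃ stabilises the carboxylate
p-nitrobenzoate: pKₐ(p-nitrobenzoic acid) ≈ 3.4
hydrosulfide: pKₐ(H₂S) ≈ 7 — larger and more polarisable than the oxygen analogue
cyanide (CN⁻): pKₐ(HCN) ≈ 9.2 — sp carbon stabilises the charge somewhat, but still a poor LG
The question asks for worst first, so the sequence is read in increasing leaving-group ability.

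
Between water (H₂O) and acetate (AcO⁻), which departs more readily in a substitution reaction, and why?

water (H₂O) is the better leaving group.
pKₐ(H₃O⁺) ≈ -1.7 versus pKₐ(CH₃COOH) ≈ 4.8: water (H₂O) is the much weaker base.
Neutral; leaves from a protonated alcohol (R–OH₂⁺).

water (H₂O)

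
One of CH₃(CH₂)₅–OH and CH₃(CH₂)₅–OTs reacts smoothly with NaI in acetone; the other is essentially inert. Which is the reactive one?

CH₃(CH₂)₅–OTs

From CH₃(CH₂)₅–OH the departing group would be OH⁻ (pKₐ(H₂O) ≈ 15.7). Strong base; essentially never leaves without prior activation.
From CH₃(CH₂)₅–OTs the leaving group is OTs⁻ (pKₐ(p-CH₃C₆H₄SO₃H (TsOH)) ≈ -2.8). Resonance-delocalised arenesulfonate.
(In practice CH₃(CH₂)₅–OTs is made from CH₃(CH₂)₅–OH by treatment with TsCl / pyridine, converting the hydroxyl into a tosylate.)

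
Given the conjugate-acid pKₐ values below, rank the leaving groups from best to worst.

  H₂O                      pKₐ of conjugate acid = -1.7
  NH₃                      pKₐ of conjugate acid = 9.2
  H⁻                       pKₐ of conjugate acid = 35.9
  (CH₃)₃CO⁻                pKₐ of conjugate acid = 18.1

Lower conjugate-acid pKₐ ⇒ weaker base ⇒ better leaving group.
Sorting by the given values: H₂O (-1.7), NH₃ (9.2), (CH₃)₃CO⁻ (18.1), H⁻ (35.9).

H₂O > NH₃ > (CH₃)₃CO⁻ > H⁻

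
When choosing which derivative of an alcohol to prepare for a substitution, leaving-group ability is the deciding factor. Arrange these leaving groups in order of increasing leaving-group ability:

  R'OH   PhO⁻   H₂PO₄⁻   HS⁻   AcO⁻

R'OH: pKₐ(R'OH₂⁺) ≈ -2.4
H₂PO₄⁻: pKₐ(H₃PO₄) ≈ 2.1
AcO⁻: pKₐ(CH₃COOH) ≈ 4.8 — resonance-stabilised but still a weak base
HS⁻: pKₐ(H₂S) ≈ 7
PhO⁻: pKₐ(C₆H₅OH (phenol)) ≈ 10
The question asks for worst first, so the sequence is read in increasing leaving-group ability.

PhO⁻ < HS⁻ < AcO⁻ < H₂PO₄⁻ < R'OH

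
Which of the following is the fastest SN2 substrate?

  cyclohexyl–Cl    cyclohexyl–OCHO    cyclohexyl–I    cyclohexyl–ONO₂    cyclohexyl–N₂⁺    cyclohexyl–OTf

With the same alkyl group throughout, only the leaving group differentiates the rates.
Leaving-group ability tracks the stability of the departed species; conjugate-acid pKₐ is the usual yardstick (lower pKₐ → better LG).
cyclohexyl–N₂⁺ loses N₂: no meaningful conjugate acid; N₂ departs as an exceptionally stable neutral molecule
cyclohexyl–OTf loses OTf⁻: pKₐ(CF₃SO₃H (triflic acid)) ≈ -14
cyclohexyl–I loses I⁻: pKₐ(HI) ≈ -10
cyclohexyl–Cl loses Cl⁻: pKₐ(HCl) ≈ -7
cyclohexyl–ONO₂ loses NO₃⁻: pKₐ(HNO₃) ≈ -1.3
cyclohexyl–OCHO loses HCOO⁻: pKₐ(HCOOH) ≈ 3.8

cyclohexyl–N₂⁺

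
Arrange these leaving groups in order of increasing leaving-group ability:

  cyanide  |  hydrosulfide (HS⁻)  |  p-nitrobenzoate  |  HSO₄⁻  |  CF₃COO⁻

cyanide < hydrosulfide (HS⁻) < p-nitrobenzoate < CF₃COO⁻ < HSO₄⁻

Rank by basicity of the departing species: weakest base leaves most easily.
HSO₄⁻: pKₐ(H₂SO₄) ≈ -3
CF₃COO⁻: pKₐ(CF₃COOH) ≈ 0.2 — strongly electron-withdrawing CF₃ stabilises the carboxylate
p-nitrobenzoate: pKₐ(p-nitrobenzoic acid) ≈ 3.4
hydrosulfide (HS⁻): pKₐ(H₂S) ≈ 7
cyanide: pKₐ(HCN) ≈ 9.2 — sp carbon stabilises the charge somewhat, but still a poor LG
Reversing gives the worst-to-best order requested.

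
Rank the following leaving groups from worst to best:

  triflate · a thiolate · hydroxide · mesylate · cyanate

triflate: pKₐ(CF₃SO₃H (triflic acid)) ≈ -14
mesylate: pKₐ(CH₃SO₃H (MsOH)) ≈ -1.9
cyanate: pKₐ(HOCN) ≈ 3.5
a thiolate: pKₐ(RSH (a thiol)) ≈ 10.5
hydroxide: pKₐ(H₂O) ≈ 15.7
Reversing gives the worst-to-best order requested.

hydroxide < a thiolate < cyanate < mesylate < triflate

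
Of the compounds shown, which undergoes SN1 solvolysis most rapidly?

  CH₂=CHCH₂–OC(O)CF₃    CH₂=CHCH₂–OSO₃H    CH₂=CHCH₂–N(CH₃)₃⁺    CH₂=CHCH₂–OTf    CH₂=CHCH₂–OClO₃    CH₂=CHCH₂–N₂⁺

The skeletons are identical, so relative rate is governed entirely by leaving-group ability.
Leaving-group ability tracks the stability of the departed species; conjugate-acid pKₐ is the usual yardstick (lower pKₐ → better LG).
CH₂=CHCH₂–N₂⁺ loses N₂: no meaningful conjugate acid; N₂ departs as an exceptionally stable neutral molecule
CH₂=CHCH₂–OTf loses OTf⁻: pKₐ(CF₃SO₃H (triflic acid)) ≈ -14
CH₂=CHCH₂–OClO₃ loses ClO₄⁻: pKₐ(HClO₄) ≈ -10
CH₂=CHCH₂–OSO₃H loses HSO₄⁻: pKₐ(H₂SO₄) ≈ -3
CH₂=CHCH₂–OC(O)CF₃ loses CF₃COO⁻: pKₐ(CF₃COOH) ≈ 0.2
CH₂=CHCH₂–N(CH₃)₃⁺ loses NR'₃: pKₐ(R'₃NH⁺) ≈ 10.7

CH₂=CHCH₂–N₂⁺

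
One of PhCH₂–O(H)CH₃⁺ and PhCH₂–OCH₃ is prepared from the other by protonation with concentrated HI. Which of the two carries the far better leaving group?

PhCH₂–O(H)CH₃⁺

From PhCH₂–OCH₃ the departing group would be CH₃O⁻ (pKₐ(CH₃OH) ≈ 15.5). Strong base; alkoxides do not leave unassisted.
From PhCH₂–O(H)CH₃⁺ the leaving group is R'OH (pKₐ(R'OH₂⁺) ≈ -2.4). Neutral; leaves from a protonated ether (an oxonium ion, R–O(H)R'⁺).
Protonation with concentrated HI works by allowing neutral methanol, rather than methoxide, to depart, making PhCH₂–O(H)CH₃⁺ enormously more reactive.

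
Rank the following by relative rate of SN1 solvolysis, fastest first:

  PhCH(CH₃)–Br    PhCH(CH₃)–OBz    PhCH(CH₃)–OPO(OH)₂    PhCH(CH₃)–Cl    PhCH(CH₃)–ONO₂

PhCH(CH₃)–Br > PhCH(CH₃)–Cl > PhCH(CH₃)–ONO₂ > PhCH(CH₃)–OPO(OH)₂ > PhCH(CH₃)–OBz

Same R in every case — rank the leaving groups.
The more stable X⁻ (or X) is on its own — i.e. the weaker a base it is — the better a leaving group it makes.
PhCH(CH₃)–Br loses Br⁻: pKₐ(HBr) ≈ -9
PhCH(CH₃)–Cl loses Cl⁻: pKₐ(HCl) ≈ -7
PhCH(CH₃)–ONO₂ loses NO₃⁻: pKₐ(HNO₃) ≈ -1.3
PhCH(CH₃)–OPO(OH)₂ loses H₂PO₄⁻: pKₐ(H₃PO₄) ≈ 2.1
PhCH(CH₃)–OBz loses PhCOO⁻: pKₐ(C₆H₅COOH) ≈ 4.2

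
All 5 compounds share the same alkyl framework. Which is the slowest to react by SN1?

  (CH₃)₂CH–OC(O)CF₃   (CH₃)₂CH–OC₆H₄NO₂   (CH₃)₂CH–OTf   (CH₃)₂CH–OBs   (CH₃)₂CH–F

Same R in every case — rank the leaving groups.
Leaving-group ability tracks the stability of the departed species; conjugate-acid pKₐ is the usual yardstick (lower pKₐ → better LG).
(CH₃)₂CH–OTf loses OTf⁻: pKₐ(CF₃SO₃H (triflic acid)) ≈ -14
(CH₃)₂CH–OBs loses OBs⁻: pKₐ(p-BrC₆H₄SO₃H) ≈ -2.8
(CH₃)₂CH–OC(O)CF₃ loses CF₃COO⁻: pKₐ(CF₃COOH) ≈ 0.2
(CH₃)₂CH–F loses F⁻: pKₐ(HF) ≈ 3.2
(CH₃)₂CH–OC₆H₄NO₂ loses p-O₂N–C₆H₄–O⁻: pKₐ(p-nitrophenol) ≈ 7.2

(CH₃)₂CH–OC₆H₄NO₂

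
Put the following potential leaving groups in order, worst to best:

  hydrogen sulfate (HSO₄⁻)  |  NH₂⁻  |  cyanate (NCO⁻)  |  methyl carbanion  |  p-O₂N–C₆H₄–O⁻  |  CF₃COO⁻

The more stable X⁻ (or X) is on its own — i.e. the weaker a base it is — the better a leaving group it makes.
hydrogen sulfate (HSO₄⁻): pKₐ(H₂SO₄) ≈ -3
CF₃COO⁻: pKₐ(CF₃COOH) ≈ 0.2
cyanate (NCO⁻): pKₐ(HOCN) ≈ 3.5
p-O₂N–C₆H₄–O⁻: pKₐ(p-nitrophenol) ≈ 7.2
NH₂⁻: pKₐ(NH₃) ≈ 38
methyl carbanion: pKₐ(CH₄) ≈ 48
The question asks for worst first, so the sequence is read in increasing leaving-group ability.

methyl carbanion < NH₂⁻ < p-O₂N–C₆H₄–O⁻ < cyanate (NCO⁻) < CF₃COO⁻ < hydrogen sulfate (HSO₄⁻)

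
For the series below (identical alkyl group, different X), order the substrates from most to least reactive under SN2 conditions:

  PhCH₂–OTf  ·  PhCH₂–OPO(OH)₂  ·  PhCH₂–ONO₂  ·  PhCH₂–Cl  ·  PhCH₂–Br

Identical carbon frameworks mean the comparison reduces to leaving-group quality.
Rank by basicity of the departing species: weakest base leaves most easily.
PhCH₂–OTf loses OTf⁻: pKₐ(CF₃SO₃H (triflic acid)) ≈ -14
PhCH₂–Br loses Br⁻: pKₐ(HBr) ≈ -9
PhCH₂–Cl loses Cl⁻: pKₐ(HCl) ≈ -7
PhCH₂–ONO₂ loses NO₃⁻: pKₐ(HNO₃) ≈ -1.3
PhCH₂–OPO(OH)₂ loses H₂PO₄⁻: pKₐ(H₃PO₄) ≈ 2.1

PhCH₂–OTf > PhCH₂–Br > PhCH₂–Cl > PhCH₂–ONO₂ > PhCH₂–OPO(OH)₂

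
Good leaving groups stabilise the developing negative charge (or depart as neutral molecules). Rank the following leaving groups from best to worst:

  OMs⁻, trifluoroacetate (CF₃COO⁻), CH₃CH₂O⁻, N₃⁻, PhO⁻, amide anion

OMs⁻ > trifluoroacetate (CF₃COO⁻) > N₃⁻ > PhO⁻ > CH₃CH₂O⁻ > amide anion

Leaving-group ability tracks the stability of the departed species; conjugate-acid pKₐ is the usual yardstick (lower pKₐ → better LG).
OMs⁻: pKₐ(CH₃SO₃H (MsOH)) ≈ -1.9
trifluoroacetate (CF₃COO⁻): pKₐ(CF₃COOH) ≈ 0.2
N₃⁻: pKₐ(HN₃) ≈ 4.7
PhO⁻: pKₐ(C₆H₅OH (phenol)) ≈ 10
CH₃CH₂O⁻: pKₐ(CH₃CH₂OH) ≈ 16
amide anion: pKₐ(NH₃) ≈ 38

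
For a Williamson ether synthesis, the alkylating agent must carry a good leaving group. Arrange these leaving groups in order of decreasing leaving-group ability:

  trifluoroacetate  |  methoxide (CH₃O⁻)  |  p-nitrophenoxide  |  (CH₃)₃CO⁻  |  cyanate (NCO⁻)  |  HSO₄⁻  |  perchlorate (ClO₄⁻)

A good leaving group is a weak base: the lower the pKₐ of its conjugate acid, the more readily it departs.
perchlorate (ClO₄⁻): pKₐ(HClO₄) ≈ -10
HSO₄⁻: pKₐ(H₂SO₄) ≈ -3
trifluoroacetate: pKₐ(CF₃COOH) ≈ 0.2
cyanate (NCO⁻): pKₐ(HOCN) ≈ 3.5
p-nitrophenoxide: pKₐ(p-nitrophenol) ≈ 7.2
methoxide (CH₃O⁻): pKₐ(CH₃OH) ≈ 15.5
(CH₃)₃CO⁻: pKₐ(t-BuOH) ≈ 18

perchlorate (ClO₄⁻) > HSO₄⁻ > trifluoroacetate > cyanate (NCO⁻) > p-nitrophenoxide > methoxide (CH₃O⁻) > (CH₃)₃CO⁻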